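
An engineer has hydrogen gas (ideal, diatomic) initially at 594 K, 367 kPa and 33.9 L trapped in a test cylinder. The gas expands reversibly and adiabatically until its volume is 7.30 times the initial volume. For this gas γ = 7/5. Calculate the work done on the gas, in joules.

n = P₁V₁/(RT₁) = 367×33.9/(8.314×594) = 2.52 mol.
Adiabatic: TV^(γ−1) = const ⇒ T₂ = 594×(0.137)^0.400 = 268 K; PV^γ = const ⇒ P₂ = 22.7 kPa.
ΔU = nCvΔT = 2.52×20.8×(268−594) = -17100 J.
Q = 0 for an adiabatic process, so W = −ΔU = 17100 J.
Work done on the gas = −W_by = -17100 J.

-17100 J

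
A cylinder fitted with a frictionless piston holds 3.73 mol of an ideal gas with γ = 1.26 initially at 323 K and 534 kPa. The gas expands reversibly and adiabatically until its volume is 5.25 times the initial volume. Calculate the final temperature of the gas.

V₁ = nRT₁/P₁ = 3.73×8.314×323/534 = 18.8 L.
Adiabatic: TV^(γ−1) = const ⇒ T₂ = 323×(0.190)^0.260 = 210 K; PV^γ = const ⇒ P₂ = 66.1 kPa.

210 K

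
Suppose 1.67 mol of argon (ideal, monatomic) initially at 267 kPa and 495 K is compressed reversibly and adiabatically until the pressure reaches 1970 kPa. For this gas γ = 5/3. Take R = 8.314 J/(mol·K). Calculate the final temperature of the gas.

V₁ = nRT₁/P₁ = 1.67×8.314×495/267 = 25.7 L.
Adiabatic: T₂/T₁ = (P₂/P₁)^((γ−1)/γ) ⇒ T₂ = 495×(7.38)^0.400 = 1100 K; V₂ = 7.76 L.

1100 K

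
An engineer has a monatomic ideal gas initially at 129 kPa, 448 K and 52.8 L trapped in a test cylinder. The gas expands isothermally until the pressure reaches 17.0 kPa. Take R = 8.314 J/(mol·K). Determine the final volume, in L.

Isothermal: T stays 448 K; PV = const ⇒ V₂ = 401 L, P₂ = 17.0 kPa.

401 L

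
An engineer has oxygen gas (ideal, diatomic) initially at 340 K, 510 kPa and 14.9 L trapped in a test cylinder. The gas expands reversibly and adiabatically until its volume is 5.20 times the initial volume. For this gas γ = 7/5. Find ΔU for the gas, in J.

-9170 J

n = P₁V₁/(RT₁) = 510×14.9/(8.314×340) = 2.69 mol.
Adiabatic: TV^(γ−1) = const ⇒ T₂ = 340×(0.192)^0.400 = 176 K; PV^γ = const ⇒ P₂ = 50.7 kPa.
For an ideal gas ΔU = nCvΔT with Cv = (5/2)R = 20.8 J/(mol·K).
ΔU = 2.69×20.8×(176−340) = -9170 J.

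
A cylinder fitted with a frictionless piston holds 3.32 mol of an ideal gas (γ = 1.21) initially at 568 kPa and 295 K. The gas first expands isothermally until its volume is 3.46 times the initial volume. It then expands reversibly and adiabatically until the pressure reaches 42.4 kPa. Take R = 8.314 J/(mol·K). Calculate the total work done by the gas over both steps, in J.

V₁ = nRT₁/P₁ = 3.32×8.314×295/568 = 14.3 L.
Step 1 — Isothermal: T stays 295 K; PV = const ⇒ V₂ = 49.6 L, P₂ = 164 kPa.
ΔU = 0 (ideal gas, T constant).
W = nRT ln(V₂/V₁) = 3.32×8.314×295×ln(3.46) = 10100 J.
Q = ΔU + W = 10100 J.
State after step 1: P = 164 kPa, V = 49.6 L, T = 295 K.
Step 2 — Adiabatic: T₂/T₁ = (P₂/P₁)^((γ−1)/γ) ⇒ T₂ = 295×(0.258)^0.174 = 233 K; V₂ = 152 L.
ΔU = nCvΔT = 3.32×39.6×(233−295) = -8120 J.
Q = 0 for an adiabatic process, so W = −ΔU = 8120 J.
Net over both steps: W = 18200 J, Q = 10100 J, ΔU = -8120 J.

18200 J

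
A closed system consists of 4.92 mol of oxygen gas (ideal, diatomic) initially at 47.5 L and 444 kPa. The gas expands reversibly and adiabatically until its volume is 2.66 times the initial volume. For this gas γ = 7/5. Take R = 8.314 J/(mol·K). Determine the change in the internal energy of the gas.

T₁ = P₁V₁/(nR) = 444×47.5/(4.92×8.314) = 516 K.
Adiabatic: TV^(γ−1) = const ⇒ T₂ = 516×(0.376)^0.400 = 349 K; PV^γ = const ⇒ P₂ = 113 kPa.
For an ideal gas ΔU = nCvΔT with Cv = (5/2)R = 20.8 J/(mol·K).
ΔU = 4.92×20.8×(349−516) = -17100 J.

-17100 J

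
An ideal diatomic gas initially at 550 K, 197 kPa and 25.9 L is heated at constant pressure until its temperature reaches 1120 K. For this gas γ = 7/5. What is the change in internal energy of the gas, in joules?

13200 J

n = P₁V₁/(RT₁) = 197×25.9/(8.314×550) = 1.12 mol.
Isobaric: P stays 197 kPa; V/T = const ⇒ T₂ = 1120 K, V₂ = 52.7 L.
For an ideal gas ΔU = nCvΔT with Cv = (5/2)R = 20.8 J/(mol·K).
ΔU = 1.12×20.8×(1120−550) = 13200 J.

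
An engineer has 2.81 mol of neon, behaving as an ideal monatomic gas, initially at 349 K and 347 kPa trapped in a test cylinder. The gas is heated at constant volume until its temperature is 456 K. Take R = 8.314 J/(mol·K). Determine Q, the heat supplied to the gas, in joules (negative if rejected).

3750 J

V₁ = nRT₁/P₁ = 2.81×8.314×349/347 = 23.5 L.
Isochoric: V stays 23.5 L; P/T = const ⇒ T₂ = 456 K, P₂ = 453 kPa.
W = 0 (no volume change).
ΔU = nCvΔT = 2.81×12.5×(456−349) = 3750 J.
Q = ΔU = 3750 J.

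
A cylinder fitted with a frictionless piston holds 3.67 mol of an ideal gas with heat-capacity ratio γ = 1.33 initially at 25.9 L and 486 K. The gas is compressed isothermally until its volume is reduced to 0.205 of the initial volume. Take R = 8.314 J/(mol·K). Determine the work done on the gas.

23500 J

P₁ = nRT₁/V₁ = 3.67×8.314×486/25.9 = 573 kPa.
Isothermal: T stays 486 K; PV = const ⇒ V₂ = 5.31 L, P₂ = 2790 kPa.
W = nRT ln(V₂/V₁) = 3.67×8.314×486×ln(0.205) = -23500 J.
Work done on the gas = −W_by = 23500 J.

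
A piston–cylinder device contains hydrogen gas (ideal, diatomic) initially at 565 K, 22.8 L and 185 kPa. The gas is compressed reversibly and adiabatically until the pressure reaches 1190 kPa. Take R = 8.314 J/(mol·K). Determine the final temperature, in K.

Adiabatic: T₂/T₁ = (P₂/P₁)^((γ−1)/γ) ⇒ T₂ = 565×(6.43)^0.286 = 962 K; V₂ = 6.03 L.

962 K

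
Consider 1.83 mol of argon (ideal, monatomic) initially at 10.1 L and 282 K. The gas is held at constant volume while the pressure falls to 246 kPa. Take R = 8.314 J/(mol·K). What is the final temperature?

163 K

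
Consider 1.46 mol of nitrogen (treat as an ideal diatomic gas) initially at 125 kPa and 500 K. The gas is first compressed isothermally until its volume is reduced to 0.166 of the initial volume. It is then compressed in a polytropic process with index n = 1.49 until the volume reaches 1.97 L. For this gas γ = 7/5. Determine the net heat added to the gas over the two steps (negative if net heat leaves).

V₁ = nRT₁/P₁ = 1.46×8.314×500/125 = 48.6 L.
Step 1 — Isothermal: T stays 500 K; PV = const ⇒ V₂ = 8.06 L, P₂ = 753 kPa.
ΔU = 0 (ideal gas, T constant).
W = nRT ln(V₂/V₁) = 1.46×8.314×500×ln(0.166) = -10900 J.
Q = ΔU + W = -10900 J.
State after step 1: P = 753 kPa, V = 8.06 L, T = 500 K.
Step 2 — Polytropic n=1.49: T₂ = T₁(V₁/V₂)^(n−1) = 500×(4.09)^0.49 = 997 K; P₂ = P₁(V₁/V₂)^n = 6140 kPa.
W = (P₁V₁−P₂V₂)/(n−1) = (753×8.06−6140×1.97)/0.49 = -12300 J.
ΔU = nCvΔT = 1.46×20.8×(997−500) = 15100 J.
Q = ΔU + W = 2770 J.
Net over both steps: W = -23200 J, Q = -8130 J, ΔU = 15100 J.

-8130 J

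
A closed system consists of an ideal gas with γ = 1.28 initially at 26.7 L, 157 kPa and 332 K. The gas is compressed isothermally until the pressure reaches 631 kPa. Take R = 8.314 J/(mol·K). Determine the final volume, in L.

6.64 L

Isothermal: T stays 332 K; PV = const ⇒ V₂ = 6.64 L, P₂ = 631 kPa.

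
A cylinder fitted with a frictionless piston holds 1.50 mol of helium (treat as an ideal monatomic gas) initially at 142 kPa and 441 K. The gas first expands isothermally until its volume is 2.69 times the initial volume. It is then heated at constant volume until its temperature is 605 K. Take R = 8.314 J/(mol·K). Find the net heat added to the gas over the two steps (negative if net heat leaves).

8510 J

V₁ = nRT₁/P₁ = 1.50×8.314×441/142 = 38.7 L.
Step 1 — Isothermal: T stays 441 K; PV = const ⇒ V₂ = 104 L, P₂ = 52.8 kPa.
ΔU = 0 (ideal gas, T constant).
W = nRT ln(V₂/V₁) = 1.50×8.314×441×ln(2.69) = 5440 J.
Q = ΔU + W = 5440 J.
State after step 1: P = 52.8 kPa, V = 104 L, T = 441 K.
Step 2 — Isochoric: V stays 104 L; P/T = const ⇒ T₂ = 605 K, P₂ = 72.4 kPa.
W = 0 (no volume change).
ΔU = nCvΔT = 1.50×12.5×(605−441) = 3070 J.
Q = ΔU = 3070 J.
Net over both steps: W = 5440 J, Q = 8510 J, ΔU = 3070 J.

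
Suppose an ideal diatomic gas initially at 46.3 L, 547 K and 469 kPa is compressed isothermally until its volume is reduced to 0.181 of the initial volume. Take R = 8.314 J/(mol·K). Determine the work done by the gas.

-37100 J

n = P₁V₁/(RT₁) = 469×46.3/(8.314×547) = 4.77 mol.
Isothermal: T stays 547 K; PV = const ⇒ V₂ = 8.38 L, P₂ = 2590 kPa.
W = nRT ln(V₂/V₁) = 4.77×8.314×547×ln(0.181) = -37100 J.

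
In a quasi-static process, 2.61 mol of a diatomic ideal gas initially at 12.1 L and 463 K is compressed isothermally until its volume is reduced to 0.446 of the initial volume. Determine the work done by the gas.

P₁ = nRT₁/V₁ = 2.61×8.314×463/12.1 = 830 kPa.
Isothermal: T stays 463 K; PV = const ⇒ V₂ = 5.40 L, P₂ = 1860 kPa.
W = nRT ln(V₂/V₁) = 2.61×8.314×463×ln(0.446) = -8110 J.

-8110 J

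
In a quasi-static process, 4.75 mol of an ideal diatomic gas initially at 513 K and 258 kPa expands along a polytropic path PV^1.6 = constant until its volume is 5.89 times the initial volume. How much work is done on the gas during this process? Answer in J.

-22100 J

V₁ = nRT₁/P₁ = 4.75×8.314×513/258 = 78.5 L.
Polytropic n=1.6: T₂ = T₁(V₁/V₂)^(n−1) = 513×(0.170)^0.60 = 177 K; P₂ = P₁(V₁/V₂)^n = 15.1 kPa.
W = (P₁V₁−P₂V₂)/(n−1) = (258×78.5−15.1×463)/0.60 = 22100 J.
Work done on the gas = −W_by = -22100 J.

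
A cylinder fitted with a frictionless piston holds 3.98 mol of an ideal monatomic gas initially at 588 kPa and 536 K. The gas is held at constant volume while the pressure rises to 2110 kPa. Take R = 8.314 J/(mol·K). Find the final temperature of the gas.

V₁ = nRT₁/P₁ = 3.98×8.314×536/588 = 30.2 L.
Isochoric: V stays 30.2 L; P/T = const ⇒ T₂ = 1920 K, P₂ = 2110 kPa.

1920 K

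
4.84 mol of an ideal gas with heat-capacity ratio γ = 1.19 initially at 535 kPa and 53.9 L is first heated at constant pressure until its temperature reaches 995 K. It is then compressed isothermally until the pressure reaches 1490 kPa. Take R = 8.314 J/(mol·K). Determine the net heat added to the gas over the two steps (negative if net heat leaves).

T₁ = P₁V₁/(nR) = 535×53.9/(4.84×8.314) = 717 K.
Step 1 — Isobaric: P stays 535 kPa; V/T = const ⇒ T₂ = 995 K, V₂ = 74.8 L.
W = PΔV = 535×(74.8−53.9) kPa·L = 11200 J.
ΔU = nCvΔT = 4.84×43.8×(995−717) = 59000 J.
Q = ΔU + W = nCpΔT = 70200 J.
State after step 1: P = 535 kPa, V = 74.8 L, T = 995 K.
Step 2 — Isothermal: T stays 995 K; PV = const ⇒ V₂ = 26.9 L, P₂ = 1490 kPa.
ΔU = 0 (ideal gas, T constant).
W = nRT ln(V₂/V₁) = 4.84×8.314×995×ln(0.359) = -41000 J.
Q = ΔU + W = -41000 J.
Net over both steps: W = -29800 J, Q = 29200 J, ΔU = 59000 J.

29200 J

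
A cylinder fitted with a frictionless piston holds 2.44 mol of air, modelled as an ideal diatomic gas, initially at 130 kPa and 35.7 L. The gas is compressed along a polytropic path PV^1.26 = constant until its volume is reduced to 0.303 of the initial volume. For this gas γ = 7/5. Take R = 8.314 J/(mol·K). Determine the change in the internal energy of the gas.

4220 J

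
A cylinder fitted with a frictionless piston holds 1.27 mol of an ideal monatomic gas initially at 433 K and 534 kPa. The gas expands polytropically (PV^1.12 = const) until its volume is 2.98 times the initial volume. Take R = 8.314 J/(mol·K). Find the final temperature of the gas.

380 K

V₁ = nRT₁/P₁ = 1.27×8.314×433/534 = 8.56 L.
Polytropic n=1.12: T₂ = T₁(V₁/V₂)^(n−1) = 433×(0.336)^0.12 = 380 K; P₂ = P₁(V₁/V₂)^n = 157 kPa.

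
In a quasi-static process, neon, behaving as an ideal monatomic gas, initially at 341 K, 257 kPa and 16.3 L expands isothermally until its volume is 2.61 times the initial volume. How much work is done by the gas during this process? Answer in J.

4020 J

n = P₁V₁/(RT₁) = 257×16.3/(8.314×341) = 1.48 mol.
Isothermal: T stays 341 K; PV = const ⇒ V₂ = 42.5 L, P₂ = 98.5 kPa.
W = nRT ln(V₂/V₁) = 1.48×8.314×341×ln(2.61) = 4020 J.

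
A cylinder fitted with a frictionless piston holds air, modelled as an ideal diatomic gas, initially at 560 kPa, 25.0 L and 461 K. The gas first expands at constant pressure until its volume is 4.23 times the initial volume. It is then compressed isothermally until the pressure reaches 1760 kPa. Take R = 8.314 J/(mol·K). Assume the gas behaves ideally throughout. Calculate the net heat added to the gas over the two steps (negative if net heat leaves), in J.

n = P₁V₁/(RT₁) = 560×25.0/(8.314×461) = 3.65 mol.
Step 1 — Isobaric: P stays 560 kPa; V/T = const ⇒ T₂ = 1950 K, V₂ = 106 L.
W = PΔV = 560×(106−25.0) kPa·L = 45200 J.
ΔU = nCvΔT = 3.65×20.8×(1950−461) = 113000 J.
Q = ΔU + W = nCpΔT = 158000 J.
State after step 1: P = 560 kPa, V = 106 L, T = 1950 K.
Step 2 — Isothermal: T stays 1950 K; PV = const ⇒ V₂ = 33.6 L, P₂ = 1760 kPa.
ΔU = 0 (ideal gas, T constant).
W = nRT ln(V₂/V₁) = 3.65×8.314×1950×ln(0.318) = -67800 J.
Q = ΔU + W = -67800 J.
Net over both steps: W = -22600 J, Q = 90500 J, ΔU = 113000 J.

90500 J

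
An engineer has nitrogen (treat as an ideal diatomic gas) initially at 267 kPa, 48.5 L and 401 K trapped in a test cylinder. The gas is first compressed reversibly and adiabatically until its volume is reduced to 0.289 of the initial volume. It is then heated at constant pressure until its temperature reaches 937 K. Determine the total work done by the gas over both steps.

n = P₁V₁/(RT₁) = 267×48.5/(8.314×401) = 3.88 mol.
Step 1 — Adiabatic: TV^(γ−1) = const ⇒ T₂ = 401×(3.46)^0.400 = 659 K; PV^γ = const ⇒ P₂ = 1520 kPa.
ΔU = nCvΔT = 3.88×20.8×(659−401) = 20800 J.
Q = 0 for an adiabatic process, so W = −ΔU = -20800 J.
State after step 1: P = 1520 kPa, V = 14.0 L, T = 659 K.
Step 2 — Isobaric: P stays 1520 kPa; V/T = const ⇒ T₂ = 937 K, V₂ = 19.9 L.
W = PΔV = 1520×(19.9−14.0) kPa·L = 8980 J.
ΔU = nCvΔT = 3.88×20.8×(937−659) = 22500 J.
Q = ΔU + W = nCpΔT = 31400 J.
Net over both steps: W = -11800 J, Q = 31400 J, ΔU = 43300 J.

-11800 J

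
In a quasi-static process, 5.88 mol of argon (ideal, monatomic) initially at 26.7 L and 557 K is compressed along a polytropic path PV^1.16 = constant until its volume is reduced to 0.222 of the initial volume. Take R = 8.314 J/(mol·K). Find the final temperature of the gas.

709 K

P₁ = nRT₁/V₁ = 5.88×8.314×557/26.7 = 1020 kPa.
Polytropic n=1.16: T₂ = T₁(V₁/V₂)^(n−1) = 557×(4.50)^0.16 = 709 K; P₂ = P₁(V₁/V₂)^n = 5840 kPa.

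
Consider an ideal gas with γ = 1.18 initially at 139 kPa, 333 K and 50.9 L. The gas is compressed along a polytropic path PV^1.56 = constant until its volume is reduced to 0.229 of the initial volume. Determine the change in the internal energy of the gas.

50400 J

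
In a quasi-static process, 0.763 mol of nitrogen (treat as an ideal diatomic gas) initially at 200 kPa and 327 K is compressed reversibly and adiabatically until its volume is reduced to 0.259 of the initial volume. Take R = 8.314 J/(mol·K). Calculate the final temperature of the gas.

561 K

V₁ = nRT₁/P₁ = 0.763×8.314×327/200 = 10.4 L.
Adiabatic: TV^(γ−1) = const ⇒ T₂ = 327×(3.86)^0.400 = 561 K; PV^γ = const ⇒ P₂ = 1330 kPa.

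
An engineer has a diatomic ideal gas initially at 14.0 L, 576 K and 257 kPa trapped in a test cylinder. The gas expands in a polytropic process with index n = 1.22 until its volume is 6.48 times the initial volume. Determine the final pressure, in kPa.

26.3 kPa

Polytropic n=1.22: T₂ = T₁(V₁/V₂)^(n−1) = 576×(0.154)^0.22 = 382 K; P₂ = P₁(V₁/V₂)^n = 26.3 kPa.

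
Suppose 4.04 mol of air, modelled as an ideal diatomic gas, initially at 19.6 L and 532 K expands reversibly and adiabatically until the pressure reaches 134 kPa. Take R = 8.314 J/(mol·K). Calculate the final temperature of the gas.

308 K

P₁ = nRT₁/V₁ = 4.04×8.314×532/19.6 = 912 kPa.
Adiabatic: T₂/T₁ = (P₂/P₁)^((γ−1)/γ) ⇒ T₂ = 532×(0.147)^0.286 = 308 K; V₂ = 77.1 L.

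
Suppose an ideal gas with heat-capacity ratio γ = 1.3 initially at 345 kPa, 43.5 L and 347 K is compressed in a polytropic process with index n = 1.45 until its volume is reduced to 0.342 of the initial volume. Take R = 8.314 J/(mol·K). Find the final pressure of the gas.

1630 kPa

Polytropic n=1.45: T₂ = T₁(V₁/V₂)^(n−1) = 347×(2.92)^0.45 = 562 K; P₂ = P₁(V₁/V₂)^n = 1630 kPa.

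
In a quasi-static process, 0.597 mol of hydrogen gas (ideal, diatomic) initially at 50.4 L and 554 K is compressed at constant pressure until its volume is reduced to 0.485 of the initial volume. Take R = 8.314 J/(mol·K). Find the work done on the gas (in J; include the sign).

P₁ = nRT₁/V₁ = 0.597×8.314×554/50.4 = 54.6 kPa.
Isobaric: P stays 54.6 kPa; V/T = const ⇒ T₂ = 269 K, V₂ = 24.4 L.
W = PΔV = 54.6×(24.4−50.4) kPa·L = -1420 J.
Work done on the gas = −W_by = 1420 J.

1420 J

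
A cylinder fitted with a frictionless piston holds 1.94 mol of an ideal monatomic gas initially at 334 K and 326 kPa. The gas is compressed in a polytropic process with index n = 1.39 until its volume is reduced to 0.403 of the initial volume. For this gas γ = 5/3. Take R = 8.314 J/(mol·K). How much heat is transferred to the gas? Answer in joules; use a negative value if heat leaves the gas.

V₁ = nRT₁/P₁ = 1.94×8.314×334/326 = 16.5 L.
Polytropic n=1.39: T₂ = T₁(V₁/V₂)^(n−1) = 334×(2.48)^0.39 = 476 K; P₂ = P₁(V₁/V₂)^n = 1150 kPa.
W = (P₁V₁−P₂V₂)/(n−1) = (326×16.5−1150×6.66)/0.39 = -5880 J.
ΔU = nCvΔT = 1.94×12.5×(476−334) = 3440 J.
Q = ΔU + W = -2440 J.

-2440 J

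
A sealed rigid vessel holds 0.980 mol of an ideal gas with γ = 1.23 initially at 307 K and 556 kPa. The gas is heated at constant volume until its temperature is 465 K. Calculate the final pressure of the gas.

V₁ = nRT₁/P₁ = 0.980×8.314×307/556 = 4.50 L.
Isochoric: V stays 4.50 L; P/T = const ⇒ T₂ = 465 K, P₂ = 842 kPa.

842 kPa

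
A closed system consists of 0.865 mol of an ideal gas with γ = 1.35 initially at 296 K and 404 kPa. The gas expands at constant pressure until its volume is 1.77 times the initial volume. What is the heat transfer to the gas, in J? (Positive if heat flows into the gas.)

V₁ = nRT₁/P₁ = 0.865×8.314×296/404 = 5.27 L.
Isobaric: P stays 404 kPa; V/T = const ⇒ T₂ = 524 K, V₂ = 9.33 L.
W = PΔV = 404×(9.33−5.27) kPa·L = 1640 J.
ΔU = nCvΔT = 0.865×23.8×(524−296) = 4680 J.
Q = ΔU + W = nCpΔT = 6320 J.

6320 J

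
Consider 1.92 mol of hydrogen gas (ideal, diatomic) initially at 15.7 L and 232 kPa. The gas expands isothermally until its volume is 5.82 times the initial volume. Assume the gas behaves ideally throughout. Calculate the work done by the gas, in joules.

T₁ = P₁V₁/(nR) = 232×15.7/(1.92×8.314) = 228 K.
Isothermal: T stays 228 K; PV = const ⇒ V₂ = 91.4 L, P₂ = 39.9 kPa.
W = nRT ln(V₂/V₁) = 1.92×8.314×228×ln(5.82) = 6420 J.

6420 J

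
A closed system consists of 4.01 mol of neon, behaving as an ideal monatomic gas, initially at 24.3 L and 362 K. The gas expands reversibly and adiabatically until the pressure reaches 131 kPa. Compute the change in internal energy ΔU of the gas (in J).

-7480 J

P₁ = nRT₁/V₁ = 4.01×8.314×362/24.3 = 497 kPa.
Adiabatic: T₂/T₁ = (P₂/P₁)^((γ−1)/γ) ⇒ T₂ = 362×(0.264)^0.400 = 212 K; V₂ = 54.1 L.
For an ideal gas ΔU = nCvΔT with Cv = (3/2)R = 12.5 J/(mol·K).
ΔU = 4.01×12.5×(212−362) = -7480 J.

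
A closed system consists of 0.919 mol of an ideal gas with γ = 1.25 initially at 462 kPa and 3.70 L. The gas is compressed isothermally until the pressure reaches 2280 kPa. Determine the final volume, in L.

T₁ = P₁V₁/(nR) = 462×3.70/(0.919×8.314) = 224 K.
Isothermal: T stays 224 K; PV = const ⇒ V₂ = 0.750 L, P₂ = 2280 kPa.

0.750 L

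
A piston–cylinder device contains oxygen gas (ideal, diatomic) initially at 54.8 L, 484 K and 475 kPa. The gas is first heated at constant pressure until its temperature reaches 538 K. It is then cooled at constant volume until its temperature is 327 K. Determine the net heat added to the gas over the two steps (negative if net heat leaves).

n = P₁V₁/(RT₁) = 475×54.8/(8.314×484) = 6.47 mol.
Step 1 — Isobaric: P stays 475 kPa; V/T = const ⇒ T₂ = 538 K, V₂ = 60.9 L.
W = PΔV = 475×(60.9−54.8) kPa·L = 2900 J.
ΔU = nCvΔT = 6.47×20.8×(538−484) = 7260 J.
Q = ΔU + W = nCpΔT = 10200 J.
State after step 1: P = 475 kPa, V = 60.9 L, T = 538 K.
Step 2 — Isochoric: V stays 60.9 L; P/T = const ⇒ T₂ = 327 K, P₂ = 289 kPa.
W = 0 (no volume change).
ΔU = nCvΔT = 6.47×20.8×(327−538) = -28400 J.
Q = ΔU = -28400 J.
Net over both steps: W = 2900 J, Q = -18200 J, ΔU = -21100 J.

-18200 J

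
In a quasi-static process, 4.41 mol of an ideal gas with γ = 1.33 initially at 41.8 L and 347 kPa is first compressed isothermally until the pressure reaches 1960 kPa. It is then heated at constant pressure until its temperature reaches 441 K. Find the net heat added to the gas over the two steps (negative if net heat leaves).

-18400 J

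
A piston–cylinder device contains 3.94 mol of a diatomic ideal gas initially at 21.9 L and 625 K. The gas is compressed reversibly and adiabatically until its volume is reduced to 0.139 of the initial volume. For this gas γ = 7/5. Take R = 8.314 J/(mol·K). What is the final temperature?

1380 K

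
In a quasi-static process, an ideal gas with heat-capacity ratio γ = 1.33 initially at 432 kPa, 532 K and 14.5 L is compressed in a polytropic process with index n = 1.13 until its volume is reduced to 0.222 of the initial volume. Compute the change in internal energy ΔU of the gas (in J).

4100 J

n = P₁V₁/(RT₁) = 432×14.5/(8.314×532) = 1.42 mol.
Polytropic n=1.13: T₂ = T₁(V₁/V₂)^(n−1) = 532×(4.50)^0.13 = 647 K; P₂ = P₁(V₁/V₂)^n = 2370 kPa.
For an ideal gas ΔU = nCvΔT with Cv = R/(γ−1) = 25.2 J/(mol·K).
ΔU = 1.42×25.2×(647−532) = 4100 J.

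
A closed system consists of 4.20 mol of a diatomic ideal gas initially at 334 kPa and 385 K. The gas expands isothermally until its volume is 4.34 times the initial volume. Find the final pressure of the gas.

77.0 kPa

V₁ = nRT₁/P₁ = 4.20×8.314×385/334 = 40.3 L.
Isothermal: T stays 385 K; PV = const ⇒ V₂ = 175 L, P₂ = 77.0 kPa.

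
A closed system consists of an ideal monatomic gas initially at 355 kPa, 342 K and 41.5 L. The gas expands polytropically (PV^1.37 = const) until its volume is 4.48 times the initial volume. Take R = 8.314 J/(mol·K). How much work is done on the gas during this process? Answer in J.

-17000 J

n = P₁V₁/(RT₁) = 355×41.5/(8.314×342) = 5.18 mol.
Polytropic n=1.37: T₂ = T₁(V₁/V₂)^(n−1) = 342×(0.223)^0.37 = 196 K; P₂ = P₁(V₁/V₂)^n = 45.5 kPa.
W = (P₁V₁−P₂V₂)/(n−1) = (355×41.5−45.5×186)/0.37 = 17000 J.
Work done on the gas = −W_by = -17000 J.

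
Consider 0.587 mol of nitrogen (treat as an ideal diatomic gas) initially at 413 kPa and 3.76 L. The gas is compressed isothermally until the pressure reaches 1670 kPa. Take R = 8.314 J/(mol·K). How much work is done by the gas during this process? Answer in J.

T₁ = P₁V₁/(nR) = 413×3.76/(0.587×8.314) = 318 K.
Isothermal: T stays 318 K; PV = const ⇒ V₂ = 0.930 L, P₂ = 1670 kPa.
W = nRT ln(V₂/V₁) = 0.587×8.314×318×ln(0.247) = -2170 J.

-2170 J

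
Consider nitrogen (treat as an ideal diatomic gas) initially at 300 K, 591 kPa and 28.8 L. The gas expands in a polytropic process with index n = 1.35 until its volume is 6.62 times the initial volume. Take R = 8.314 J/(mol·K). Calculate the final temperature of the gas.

155 K

Polytropic n=1.35: T₂ = T₁(V₁/V₂)^(n−1) = 300×(0.151)^0.35 = 155 K; P₂ = P₁(V₁/V₂)^n = 46.1 kPa.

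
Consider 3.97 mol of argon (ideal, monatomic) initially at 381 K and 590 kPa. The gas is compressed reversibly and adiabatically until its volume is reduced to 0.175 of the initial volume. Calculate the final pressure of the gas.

10800 kPa

V₁ = nRT₁/P₁ = 3.97×8.314×381/590 = 21.3 L.
Adiabatic: TV^(γ−1) = const ⇒ T₂ = 381×(5.71)^0.667 = 1220 K; PV^γ = const ⇒ P₂ = 10800 kPa.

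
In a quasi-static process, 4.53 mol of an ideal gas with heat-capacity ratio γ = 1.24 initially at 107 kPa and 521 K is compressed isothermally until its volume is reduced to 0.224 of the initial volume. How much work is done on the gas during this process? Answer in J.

29400 J

V₁ = nRT₁/P₁ = 4.53×8.314×521/107 = 183 L.
Isothermal: T stays 521 K; PV = const ⇒ V₂ = 41.1 L, P₂ = 478 kPa.
W = nRT ln(V₂/V₁) = 4.53×8.314×521×ln(0.224) = -29400 J.
Work done on the gas = −W_by = 29400 J.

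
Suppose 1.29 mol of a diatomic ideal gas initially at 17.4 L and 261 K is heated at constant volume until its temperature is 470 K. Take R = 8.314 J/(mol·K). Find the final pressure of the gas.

290 kPa

P₁ = nRT₁/V₁ = 1.29×8.314×261/17.4 = 161 kPa.
Isochoric: V stays 17.4 L; P/T = const ⇒ T₂ = 470 K, P₂ = 290 kPa.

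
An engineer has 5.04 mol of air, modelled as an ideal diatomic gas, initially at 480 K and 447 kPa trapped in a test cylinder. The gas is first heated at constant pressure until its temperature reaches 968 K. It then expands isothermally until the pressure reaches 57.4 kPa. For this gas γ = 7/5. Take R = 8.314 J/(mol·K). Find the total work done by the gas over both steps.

104000 J

V₁ = nRT₁/P₁ = 5.04×8.314×480/447 = 45.0 L.
Step 1 — Isobaric: P stays 447 kPa; V/T = const ⇒ T₂ = 968 K, V₂ = 90.7 L.
W = PΔV = 447×(90.7−45.0) kPa·L = 20400 J.
ΔU = nCvΔT = 5.04×20.8×(968−480) = 51100 J.
Q = ΔU + W = nCpΔT = 71600 J.
State after step 1: P = 447 kPa, V = 90.7 L, T = 968 K.
Step 2 — Isothermal: T stays 968 K; PV = const ⇒ V₂ = 707 L, P₂ = 57.4 kPa.
ΔU = 0 (ideal gas, T constant).
W = nRT ln(V₂/V₁) = 5.04×8.314×968×ln(7.79) = 83300 J.
Q = ΔU + W = 83300 J.
Net over both steps: W = 104000 J, Q = 155000 J, ΔU = 51100 J.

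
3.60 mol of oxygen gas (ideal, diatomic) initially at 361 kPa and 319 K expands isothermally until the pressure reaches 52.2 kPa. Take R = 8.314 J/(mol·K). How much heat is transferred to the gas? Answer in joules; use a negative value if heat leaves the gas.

V₁ = nRT₁/P₁ = 3.60×8.314×319/361 = 26.4 L.
Isothermal: T stays 319 K; PV = const ⇒ V₂ = 183 L, P₂ = 52.2 kPa.
ΔU = 0 (ideal gas, T constant).
W = nRT ln(V₂/V₁) = 3.60×8.314×319×ln(6.92) = 18500 J.
Q = ΔU + W = 18500 J.

18500 J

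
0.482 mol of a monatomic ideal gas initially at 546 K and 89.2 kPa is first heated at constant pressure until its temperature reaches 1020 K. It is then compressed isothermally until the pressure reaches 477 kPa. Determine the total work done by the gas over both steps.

-4950 J

V₁ = nRT₁/P₁ = 0.482×8.314×546/89.2 = 24.5 L.
Step 1 — Isobaric: P stays 89.2 kPa; V/T = const ⇒ T₂ = 1020 K, V₂ = 45.8 L.
W = PΔV = 89.2×(45.8−24.5) kPa·L = 1900 J.
ΔU = nCvΔT = 0.482×12.5×(1020−546) = 2850 J.
Q = ΔU + W = nCpΔT = 4750 J.
State after step 1: P = 89.2 kPa, V = 45.8 L, T = 1020 K.
Step 2 — Isothermal: T stays 1020 K; PV = const ⇒ V₂ = 8.57 L, P₂ = 477 kPa.
ΔU = 0 (ideal gas, T constant).
W = nRT ln(V₂/V₁) = 0.482×8.314×1020×ln(0.187) = -6850 J.
Q = ΔU + W = -6850 J.
Net over both steps: W = -4950 J, Q = -2100 J, ΔU = 2850 J.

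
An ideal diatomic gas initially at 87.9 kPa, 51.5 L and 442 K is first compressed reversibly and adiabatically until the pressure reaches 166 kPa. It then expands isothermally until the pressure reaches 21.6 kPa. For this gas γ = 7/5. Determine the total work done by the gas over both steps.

8820 J

n = P₁V₁/(RT₁) = 87.9×51.5/(8.314×442) = 1.23 mol.
Step 1 — Adiabatic: T₂/T₁ = (P₂/P₁)^((γ−1)/γ) ⇒ T₂ = 442×(1.89)^0.286 = 530 K; V₂ = 32.7 L.
ΔU = nCvΔT = 1.23×20.8×(530−442) = 2250 J.
Q = 0 for an adiabatic process, so W = −ΔU = -2250 J.
State after step 1: P = 166 kPa, V = 32.7 L, T = 530 K.
Step 2 — Isothermal: T stays 530 K; PV = const ⇒ V₂ = 251 L, P₂ = 21.6 kPa.
ΔU = 0 (ideal gas, T constant).
W = nRT ln(V₂/V₁) = 1.23×8.314×530×ln(7.69) = 11100 J.
Q = ΔU + W = 11100 J.
Net over both steps: W = 8820 J, Q = 11100 J, ΔU = 2250 J.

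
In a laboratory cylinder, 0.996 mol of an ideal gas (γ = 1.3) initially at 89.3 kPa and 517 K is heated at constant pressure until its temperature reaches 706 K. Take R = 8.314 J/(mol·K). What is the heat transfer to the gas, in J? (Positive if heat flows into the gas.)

V₁ = nRT₁/P₁ = 0.996×8.314×517/89.3 = 47.9 L.
Isobaric: P stays 89.3 kPa; V/T = const ⇒ T₂ = 706 K, V₂ = 65.5 L.
W = PΔV = 89.3×(65.5−47.9) kPa·L = 1570 J.
ΔU = nCvΔT = 0.996×27.7×(706−517) = 5220 J.
Q = ΔU + W = nCpΔT = 6780 J.

6780 J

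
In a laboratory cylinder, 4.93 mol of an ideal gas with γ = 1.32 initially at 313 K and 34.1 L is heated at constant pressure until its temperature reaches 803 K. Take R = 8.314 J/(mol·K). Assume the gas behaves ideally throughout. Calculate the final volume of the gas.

87.5 L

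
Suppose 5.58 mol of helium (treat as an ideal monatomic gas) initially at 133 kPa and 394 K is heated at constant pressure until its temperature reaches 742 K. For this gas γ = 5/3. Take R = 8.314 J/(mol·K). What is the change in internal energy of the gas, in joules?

V₁ = nRT₁/P₁ = 5.58×8.314×394/133 = 137 L.
Isobaric: P stays 133 kPa; V/T = const ⇒ T₂ = 742 K, V₂ = 259 L.
For an ideal gas ΔU = nCvΔT with Cv = (3/2)R = 12.5 J/(mol·K).
ΔU = 5.58×12.5×(742−394) = 24200 J.

24200 J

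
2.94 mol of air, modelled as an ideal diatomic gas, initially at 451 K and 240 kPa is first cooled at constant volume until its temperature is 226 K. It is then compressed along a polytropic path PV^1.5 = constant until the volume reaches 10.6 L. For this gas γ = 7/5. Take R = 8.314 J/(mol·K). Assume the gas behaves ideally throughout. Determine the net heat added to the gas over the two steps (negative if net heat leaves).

-10800 J

V₁ = nRT₁/P₁ = 2.94×8.314×451/240 = 45.9 L.
Step 1 — Isochoric: V stays 45.9 L; P/T = const ⇒ T₂ = 226 K, P₂ = 120 kPa.
W = 0 (no volume change).
ΔU = nCvΔT = 2.94×20.8×(226−451) = -13700 J.
Q = ΔU = -13700 J.
State after step 1: P = 120 kPa, V = 45.9 L, T = 226 K.
Step 2 — Polytropic n=1.5: T₂ = T₁(V₁/V₂)^(n−1) = 226×(4.33)^0.50 = 470 K; P₂ = P₁(V₁/V₂)^n = 1080 kPa.
W = (P₁V₁−P₂V₂)/(n−1) = (120×45.9−1080×10.6)/0.50 = -12000 J.
ΔU = nCvΔT = 2.94×20.8×(470−226) = 14900 J.
Q = ΔU + W = 2990 J.
Net over both steps: W = -12000 J, Q = -10800 J, ΔU = 1190 J.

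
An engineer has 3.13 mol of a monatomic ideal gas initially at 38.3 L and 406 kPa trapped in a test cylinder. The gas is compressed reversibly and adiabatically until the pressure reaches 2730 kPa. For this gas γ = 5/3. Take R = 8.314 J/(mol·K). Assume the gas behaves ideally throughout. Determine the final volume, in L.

12.2 L

T₁ = P₁V₁/(nR) = 406×38.3/(3.13×8.314) = 598 K.
Adiabatic: T₂/T₁ = (P₂/P₁)^((γ−1)/γ) ⇒ T₂ = 598×(6.72)^0.400 = 1280 K; V₂ = 12.2 L.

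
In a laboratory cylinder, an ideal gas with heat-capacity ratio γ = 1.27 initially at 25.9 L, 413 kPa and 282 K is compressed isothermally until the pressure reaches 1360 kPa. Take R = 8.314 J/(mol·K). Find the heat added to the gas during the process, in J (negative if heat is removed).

-12700 J

n = P₁V₁/(RT₁) = 413×25.9/(8.314×282) = 4.56 mol.
Isothermal: T stays 282 K; PV = const ⇒ V₂ = 7.87 L, P₂ = 1360 kPa.
ΔU = 0 (ideal gas, T constant).
W = nRT ln(V₂/V₁) = 4.56×8.314×282×ln(0.304) = -12700 J.
Q = ΔU + W = -12700 J.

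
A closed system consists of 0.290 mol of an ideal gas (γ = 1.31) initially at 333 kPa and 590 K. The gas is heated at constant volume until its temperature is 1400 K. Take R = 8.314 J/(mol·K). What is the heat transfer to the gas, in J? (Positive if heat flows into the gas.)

V₁ = nRT₁/P₁ = 0.290×8.314×590/333 = 4.27 L.
Isochoric: V stays 4.27 L; P/T = const ⇒ T₂ = 1400 K, P₂ = 790 kPa.
W = 0 (no volume change).
ΔU = nCvΔT = 0.290×26.8×(1400−590) = 6300 J.
Q = ΔU = 6300 J.

6300 J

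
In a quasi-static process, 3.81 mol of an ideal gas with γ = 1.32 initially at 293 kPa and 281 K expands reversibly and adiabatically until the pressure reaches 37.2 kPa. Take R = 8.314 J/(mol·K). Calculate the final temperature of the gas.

170 K

V₁ = nRT₁/P₁ = 3.81×8.314×281/293 = 30.4 L.
Adiabatic: T₂/T₁ = (P₂/P₁)^((γ−1)/γ) ⇒ T₂ = 281×(0.127)^0.242 = 170 K; V₂ = 145 L.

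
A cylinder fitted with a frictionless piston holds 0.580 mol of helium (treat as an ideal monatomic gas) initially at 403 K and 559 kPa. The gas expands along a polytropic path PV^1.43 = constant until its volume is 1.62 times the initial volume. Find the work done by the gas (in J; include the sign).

847 J

V₁ = nRT₁/P₁ = 0.580×8.314×403/559 = 3.48 L.
Polytropic n=1.43: T₂ = T₁(V₁/V₂)^(n−1) = 403×(0.617)^0.43 = 328 K; P₂ = P₁(V₁/V₂)^n = 280 kPa.
W = (P₁V₁−P₂V₂)/(n−1) = (559×3.48−280×5.63)/0.43 = 847 J.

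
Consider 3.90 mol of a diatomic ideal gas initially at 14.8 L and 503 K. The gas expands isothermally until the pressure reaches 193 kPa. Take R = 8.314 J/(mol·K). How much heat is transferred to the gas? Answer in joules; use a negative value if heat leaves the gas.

P₁ = nRT₁/V₁ = 3.90×8.314×503/14.8 = 1100 kPa.
Isothermal: T stays 503 K; PV = const ⇒ V₂ = 84.5 L, P₂ = 193 kPa.
ΔU = 0 (ideal gas, T constant).
W = nRT ln(V₂/V₁) = 3.90×8.314×503×ln(5.71) = 28400 J.
Q = ΔU + W = 28400 J.

28400 J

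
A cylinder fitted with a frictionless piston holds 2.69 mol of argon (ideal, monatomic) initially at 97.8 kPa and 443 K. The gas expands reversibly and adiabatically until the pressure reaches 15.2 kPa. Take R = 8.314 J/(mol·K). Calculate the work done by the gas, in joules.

V₁ = nRT₁/P₁ = 2.69×8.314×443/97.8 = 101 L.
Adiabatic: T₂/T₁ = (P₂/P₁)^((γ−1)/γ) ⇒ T₂ = 443×(0.155)^0.400 = 210 K; V₂ = 310 L.
ΔU = nCvΔT = 2.69×12.5×(210−443) = -7800 J.
Q = 0 for an adiabatic process, so W = −ΔU = 7800 J.

7800 J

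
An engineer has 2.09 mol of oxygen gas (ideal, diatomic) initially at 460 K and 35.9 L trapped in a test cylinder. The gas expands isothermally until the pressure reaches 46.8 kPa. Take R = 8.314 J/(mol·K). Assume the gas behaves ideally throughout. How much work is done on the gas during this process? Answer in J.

-12500 J

P₁ = nRT₁/V₁ = 2.09×8.314×460/35.9 = 223 kPa.
Isothermal: T stays 460 K; PV = const ⇒ V₂ = 171 L, P₂ = 46.8 kPa.
W = nRT ln(V₂/V₁) = 2.09×8.314×460×ln(4.76) = 12500 J.
Work done on the gas = −W_by = -12500 J.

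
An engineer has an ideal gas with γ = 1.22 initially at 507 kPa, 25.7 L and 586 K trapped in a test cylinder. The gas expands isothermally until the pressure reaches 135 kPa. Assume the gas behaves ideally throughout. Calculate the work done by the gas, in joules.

n = P₁V₁/(RT₁) = 507×25.7/(8.314×586) = 2.67 mol.
Isothermal: T stays 586 K; PV = const ⇒ V₂ = 96.5 L, P₂ = 135 kPa.
W = nRT ln(V₂/V₁) = 2.67×8.314×586×ln(3.76) = 17200 J.

17200 J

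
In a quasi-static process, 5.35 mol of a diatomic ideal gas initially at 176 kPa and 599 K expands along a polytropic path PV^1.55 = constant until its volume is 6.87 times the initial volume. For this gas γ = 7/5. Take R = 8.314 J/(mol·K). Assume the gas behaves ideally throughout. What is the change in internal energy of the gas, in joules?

-43500 J

V₁ = nRT₁/P₁ = 5.35×8.314×599/176 = 151 L.
Polytropic n=1.55: T₂ = T₁(V₁/V₂)^(n−1) = 599×(0.146)^0.55 = 208 K; P₂ = P₁(V₁/V₂)^n = 8.88 kPa.
For an ideal gas ΔU = nCvΔT with Cv = (5/2)R = 20.8 J/(mol·K).
ΔU = 5.35×20.8×(208−599) = -43500 J.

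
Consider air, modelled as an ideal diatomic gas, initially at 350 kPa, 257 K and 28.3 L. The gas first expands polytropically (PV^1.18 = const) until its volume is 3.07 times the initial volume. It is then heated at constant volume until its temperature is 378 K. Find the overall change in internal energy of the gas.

11700 J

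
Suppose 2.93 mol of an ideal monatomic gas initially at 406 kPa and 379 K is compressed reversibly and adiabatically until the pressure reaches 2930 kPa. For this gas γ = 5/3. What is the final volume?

V₁ = nRT₁/P₁ = 2.93×8.314×379/406 = 22.7 L.
Adiabatic: T₂/T₁ = (P₂/P₁)^((γ−1)/γ) ⇒ T₂ = 379×(7.22)^0.400 = 836 K; V₂ = 6.95 L.

6.95 L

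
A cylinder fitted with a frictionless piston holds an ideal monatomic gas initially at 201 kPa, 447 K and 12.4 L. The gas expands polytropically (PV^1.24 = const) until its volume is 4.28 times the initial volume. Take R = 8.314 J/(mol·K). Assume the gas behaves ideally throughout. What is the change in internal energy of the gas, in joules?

n = P₁V₁/(RT₁) = 201×12.4/(8.314×447) = 0.671 mol.
Polytropic n=1.24: T₂ = T₁(V₁/V₂)^(n−1) = 447×(0.234)^0.24 = 315 K; P₂ = P₁(V₁/V₂)^n = 33.1 kPa.
For an ideal gas ΔU = nCvΔT with Cv = (3/2)R = 12.5 J/(mol·K).
ΔU = 0.671×12.5×(315−447) = -1100 J.

-1100 J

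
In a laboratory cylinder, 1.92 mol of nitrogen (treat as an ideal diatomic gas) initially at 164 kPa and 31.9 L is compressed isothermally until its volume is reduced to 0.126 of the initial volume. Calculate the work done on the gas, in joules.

10800 J

T₁ = P₁V₁/(nR) = 164×31.9/(1.92×8.314) = 328 K.
Isothermal: T stays 328 K; PV = const ⇒ V₂ = 4.02 L, P₂ = 1300 kPa.
W = nRT ln(V₂/V₁) = 1.92×8.314×328×ln(0.126) = -10800 J.
Work done on the gas = −W_by = 10800 J.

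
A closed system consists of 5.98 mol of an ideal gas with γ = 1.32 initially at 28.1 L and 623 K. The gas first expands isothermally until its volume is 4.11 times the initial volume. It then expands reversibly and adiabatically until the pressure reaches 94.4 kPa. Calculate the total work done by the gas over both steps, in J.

P₁ = nRT₁/V₁ = 5.98×8.314×623/28.1 = 1100 kPa.
Step 1 — Isothermal: T stays 623 K; PV = const ⇒ V₂ = 115 L, P₂ = 268 kPa.
ΔU = 0 (ideal gas, T constant).
W = nRT ln(V₂/V₁) = 5.98×8.314×623×ln(4.11) = 43800 J.
Q = ΔU + W = 43800 J.
State after step 1: P = 268 kPa, V = 115 L, T = 623 K.
Step 2 — Adiabatic: T₂/T₁ = (P₂/P₁)^((γ−1)/γ) ⇒ T₂ = 623×(0.352)^0.242 = 484 K; V₂ = 255 L.
ΔU = nCvΔT = 5.98×26.0×(484−623) = -21600 J.
Q = 0 for an adiabatic process, so W = −ΔU = 21600 J.
Net over both steps: W = 65400 J, Q = 43800 J, ΔU = -21600 J.

65400 J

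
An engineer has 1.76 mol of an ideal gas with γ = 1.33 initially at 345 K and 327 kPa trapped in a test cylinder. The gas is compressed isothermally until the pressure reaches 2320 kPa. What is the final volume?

V₁ = nRT₁/P₁ = 1.76×8.314×345/327 = 15.4 L.
Isothermal: T stays 345 K; PV = const ⇒ V₂ = 2.18 L, P₂ = 2320 kPa.

2.18 L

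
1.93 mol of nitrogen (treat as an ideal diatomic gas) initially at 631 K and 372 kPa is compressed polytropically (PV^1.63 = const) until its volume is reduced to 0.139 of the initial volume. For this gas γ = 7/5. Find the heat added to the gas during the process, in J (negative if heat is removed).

V₁ = nRT₁/P₁ = 1.93×8.314×631/372 = 27.2 L.
Polytropic n=1.63: T₂ = T₁(V₁/V₂)^(n−1) = 631×(7.19)^0.63 = 2190 K; P₂ = P₁(V₁/V₂)^n = 9280 kPa.
W = (P₁V₁−P₂V₂)/(n−1) = (372×27.2−9280×3.78)/0.63 = -39600 J.
ΔU = nCvΔT = 1.93×20.8×(2190−631) = 62400 J.
Q = ΔU + W = 22800 J.

22800 J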